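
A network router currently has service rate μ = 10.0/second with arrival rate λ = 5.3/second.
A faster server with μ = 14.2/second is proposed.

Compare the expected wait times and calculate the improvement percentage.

System 1: ρ₁ = 5.3/10.0 = 0.5300, W₁ = 1/(10.0-5.3) = 0.21277
System 2: ρ₂ = 5.3/14.2 = 0.3732, W₂ = 1/(14.2-5.3) = 0.11236
Improvement: (W₁-W₂)/W₁ = (0.21277-0.11236)/0.21277 = 47.19%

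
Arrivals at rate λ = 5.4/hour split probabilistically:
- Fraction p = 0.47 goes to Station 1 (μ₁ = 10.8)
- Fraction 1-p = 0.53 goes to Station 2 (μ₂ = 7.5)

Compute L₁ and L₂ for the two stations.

Effective rates: λ₁ = 5.4×0.47 = 2.538, λ₂ = 5.4×0.53 = 2.862
Station 1: ρ₁ = 2.538/10.8 = 0.2350, L₁ = ρ₁/(1-ρ₁) = 0.2350/(1-0.2350) = 0.3072
Station 2: ρ₂ = 2.862/7.5 = 0.3816, L₂ = ρ₂/(1-ρ₂) = 0.3816/(1-0.3816) = 0.6171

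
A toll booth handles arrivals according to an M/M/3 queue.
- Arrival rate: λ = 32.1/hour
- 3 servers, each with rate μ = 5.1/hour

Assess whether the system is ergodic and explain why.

Stability requires ρ = λ/(cμ) < 1
ρ = 32.1/(3 × 5.1) = 32.1/15.30 = 2.0980
Since 2.0980 ≥ 1, the system is UNSTABLE.
Need c > λ/μ = 32.1/5.1 = 6.29.
Minimum servers needed: c = 7.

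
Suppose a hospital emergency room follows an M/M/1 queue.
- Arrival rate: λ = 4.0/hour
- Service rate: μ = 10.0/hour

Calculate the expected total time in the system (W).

First, compute utilization: ρ = λ/μ = 4.0/10.0 = 0.4000
For M/M/1: W = 1/(μ-λ)
W = 1/(10.0-4.0) = 1/6.00
W = 0.1667 hours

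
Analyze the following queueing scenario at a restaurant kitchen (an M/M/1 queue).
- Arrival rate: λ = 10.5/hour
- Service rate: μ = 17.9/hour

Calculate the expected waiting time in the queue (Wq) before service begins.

First, compute utilization: ρ = λ/μ = 10.5/17.9 = 0.5866
For M/M/1: Wq = λ/(μ(μ-λ))
Wq = 10.5/(17.9 × (17.9-10.5))
Wq = 10.5/(17.9 × 7.40)
Wq = 0.07927 hours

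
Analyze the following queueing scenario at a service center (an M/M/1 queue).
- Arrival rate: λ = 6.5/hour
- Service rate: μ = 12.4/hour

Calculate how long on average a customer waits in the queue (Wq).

First, compute utilization: ρ = λ/μ = 6.5/12.4 = 0.5242
For M/M/1: Wq = λ/(μ(μ-λ))
Wq = 6.5/(12.4 × (12.4-6.5))
Wq = 6.5/(12.4 × 5.90)
Wq = 0.08885 hours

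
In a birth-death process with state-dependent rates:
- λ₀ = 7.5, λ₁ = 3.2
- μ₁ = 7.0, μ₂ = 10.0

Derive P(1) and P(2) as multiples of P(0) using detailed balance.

Balance equations:
State 0: λ₀P₀ = μ₁P₁ → P₁ = (λ₀/μ₁)P₀ = (7.5/7.0)P₀ = 1.0714P₀
State 1: P₂ = (λ₀λ₁)/(μ₁μ₂)P₀ = (7.5×3.2)/(7.0×10.0)P₀ = 0.3429P₀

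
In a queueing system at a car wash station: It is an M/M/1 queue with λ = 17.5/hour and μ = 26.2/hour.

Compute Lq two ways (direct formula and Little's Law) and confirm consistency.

Method 1 (direct): Lq = λ²/(μ(μ-λ)) = 306.25/(26.2 × 8.70) = 1.3436

Method 2 (Little's Law):
W = 1/(μ-λ) = 1/8.70 = 0.114943
Wq = W - 1/μ = 0.114943 - 0.0381679 = 0.076775
Lq = λWq = 17.5 × 0.076775 = 1.3436 ✔ (matches Method 1)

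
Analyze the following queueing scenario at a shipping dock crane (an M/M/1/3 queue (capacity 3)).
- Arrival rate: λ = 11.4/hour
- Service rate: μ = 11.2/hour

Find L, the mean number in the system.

ρ = λ/μ = 11.4/11.2 = 1.01786
P₀ = (1-ρ)/(1-ρ^(K+1)) = (1-1.01786)/(1-1.01786^4) = -0.01786/-0.07338 = 0.2434
P_K = P₀×ρ^K = 0.2434 × 1.01786^3 = 0.2434 × 1.0545 = 0.2567
L = ρ[1 - (K+1)ρ^K + Kρ^(K+1)] / [(1-ρ)(1-ρ^(K+1))]
L = 1.01786 × (1 - 4×1.05454264 + 3×1.07337677) / ((1 - 1.01786) × (1 - 1.07337677)) = 1.5221 containers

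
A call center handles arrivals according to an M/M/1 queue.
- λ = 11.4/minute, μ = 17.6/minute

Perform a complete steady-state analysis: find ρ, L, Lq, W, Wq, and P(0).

Step 1: ρ = λ/μ = 11.4/17.6 = 0.6477
Step 2: L = λ/(μ-λ) = 11.4/6.20 = 1.8387
Step 3: Lq = λ²/(μ(μ-λ)) = 129.96/(17.6×6.20) = 1.1910
Step 4: W = 1/(μ-λ) = 1/6.20 = 0.16129
Step 5: Wq = λ/(μ(μ-λ)) = 11.4/(17.6×6.20) = 0.1045
Step 6: P(0) = 1-ρ = 0.3523
Verify: L = λW = 11.4×0.16129 = 1.8387 ✔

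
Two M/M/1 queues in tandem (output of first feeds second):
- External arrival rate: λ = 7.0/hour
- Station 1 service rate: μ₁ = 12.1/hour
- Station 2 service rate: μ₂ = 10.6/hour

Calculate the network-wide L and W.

By Jackson's theorem, each station behaves as independent M/M/1.
Station 1: ρ₁ = 7.0/12.1 = 0.5785, L₁ = ρ₁/(1-ρ₁) = λ/(μ₁-λ) = 7.0/5.10 = 1.37255
Station 2: ρ₂ = 7.0/10.6 = 0.6604, L₂ = ρ₂/(1-ρ₂) = λ/(μ₂-λ) = 7.0/3.60 = 1.94444
Total: L = L₁ + L₂ = 1.37255 + 1.94444 = 3.3170
W = L/λ = 3.3170/7.0 = 0.4739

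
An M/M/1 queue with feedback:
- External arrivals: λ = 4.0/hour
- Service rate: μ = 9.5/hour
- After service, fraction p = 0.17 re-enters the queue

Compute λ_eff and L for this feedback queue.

Effective arrival rate: λ_eff = λ/(1-p) = 4.0/(1-0.17) = 4.0/0.83 = 4.8193
ρ = λ_eff/μ = 4.8193/9.5 = 0.5073
L = ρ/(1-ρ) = 0.5073/(1-0.5073) = 1.0296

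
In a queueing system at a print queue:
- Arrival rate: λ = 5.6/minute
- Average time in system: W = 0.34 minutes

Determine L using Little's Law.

Little's Law: L = λW
L = 5.6 × 0.34 = 1.9040 jobs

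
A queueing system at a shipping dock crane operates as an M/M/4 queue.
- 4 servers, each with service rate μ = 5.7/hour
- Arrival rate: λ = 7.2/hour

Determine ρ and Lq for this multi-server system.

Traffic intensity: ρ = λ/(cμ) = 7.2/(4×5.7) = 0.3158
Since ρ = 0.3158 < 1, system is stable.
Offered load a = λ/μ = cρ = 7.2/5.7 = 1.2632
P₀ = [ Σₙ₌₀^3 aⁿ/n! + a^4/(4!(1-ρ)) ]⁻¹
Σ = a^0/0! + a^1/1! + a^2/2! + a^3/3! = 1.0000 + 1.2632 + 0.7978 + 0.3359 = 3.3969
a^4/(4!(1-ρ)) = 2.5458/(24 × 0.6842) = 0.1550
P₀ = 1/(3.3969 + 0.1550) = 0.2815
Lq = P₀·a^4·ρ / (4!(1-ρ)²) = 0.28154 × 2.5458 × 0.31579 / (24 × 0.46814) = 0.02015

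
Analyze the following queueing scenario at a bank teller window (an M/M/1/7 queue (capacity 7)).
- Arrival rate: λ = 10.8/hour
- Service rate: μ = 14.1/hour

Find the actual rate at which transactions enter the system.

ρ = λ/μ = 10.8/14.1 = 0.76596
P₀ = (1-ρ)/(1-ρ^(K+1)) = (1-0.76596)/(1-0.76596^8) = 0.2340/0.8815 = 0.2655
P_K = P₀×ρ^K = 0.2655 × 0.76596^7 = 0.2655 × 0.1547 = 0.04107
λ_eff = λ(1-P_K) = 10.8 × (1 - 0.041067) = 10.8 × 0.958933 = 10.3565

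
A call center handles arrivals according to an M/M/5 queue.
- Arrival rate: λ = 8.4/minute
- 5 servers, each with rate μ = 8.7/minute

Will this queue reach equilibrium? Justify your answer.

Stability requires ρ = λ/(cμ) < 1
ρ = 8.4/(5 × 8.7) = 8.4/43.50 = 0.1931
Since 0.1931 < 1, the system is STABLE.
The servers are busy 19.31% of the time.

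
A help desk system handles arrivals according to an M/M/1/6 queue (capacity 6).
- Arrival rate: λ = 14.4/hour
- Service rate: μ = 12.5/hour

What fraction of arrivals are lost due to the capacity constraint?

ρ = λ/μ = 14.4/12.5 = 1.1520
P₀ = (1-ρ)/(1-ρ^(K+1)) = (1-1.1520)/(1-1.1520^7) = -0.1520/-1.6926 = 0.08980
P_K = P₀×ρ^K = 0.08980 × 1.1520^6 = 0.08980 × 2.3373 = 0.2099
Blocking probability = 20.99%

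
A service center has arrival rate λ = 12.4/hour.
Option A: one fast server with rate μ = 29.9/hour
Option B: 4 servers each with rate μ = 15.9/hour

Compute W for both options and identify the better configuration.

Option A: single server μ = 29.9 (M/M/1)
  ρ_A = 12.4/29.9 = 0.4147
  W_A = 1/(μ-λ) = 1/(29.9-12.4) = 1/17.50 = 0.05714

Option B: 4 servers μ = 15.9 (M/M/4)
  ρ_B = λ/(cμ) = 12.4/(4×15.9) = 0.1950
  Offered load a = λ/μ = cρ = 12.4/15.9 = 0.7799
  P₀ = [ Σₙ₌₀^3 aⁿ/n! + a^4/(4!(1-ρ)) ]⁻¹
  Σ = a^0/0! + a^1/1! + a^2/2! + a^3/3! = 1.0000 + 0.77987 + 0.30410 + 0.079054 = 2.1630
  a^4/(4!(1-ρ)) = 0.3699/(24 × 0.8050) = 0.01915
  P₀ = 1/(2.1630 + 0.01915) = 0.4583
  Lq = P₀·a^4·ρ / (4!(1-ρ)²) = 0.4583 × 0.3699 × 0.1950 / (24 × 0.6481) = 0.002125
  Wq_B = Lq/λ = 0.002125/12.4 = 0.0001714
  W_B = Wq_B + 1/μ = 0.0001714 + 0.06289 = 0.06306

Since W_A = 0.05714 < W_B = 0.06306, Option A (single fast server) has the shorter time in system.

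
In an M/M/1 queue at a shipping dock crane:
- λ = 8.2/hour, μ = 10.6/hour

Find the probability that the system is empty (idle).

ρ = λ/μ = 8.2/10.6 = 0.7736
P(0) = 1 - ρ = 1 - 0.7736 = 0.2264
The server is idle 22.64% of the time.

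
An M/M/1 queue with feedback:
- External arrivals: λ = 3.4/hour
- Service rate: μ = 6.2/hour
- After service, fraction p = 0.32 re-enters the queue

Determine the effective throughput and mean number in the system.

Effective arrival rate: λ_eff = λ/(1-p) = 3.4/(1-0.32) = 3.4/0.68 = 5.0000
ρ = λ_eff/μ = 5.0000/6.2 = 0.806452
L = ρ/(1-ρ) = 0.806452/(1-0.806452) = 4.1667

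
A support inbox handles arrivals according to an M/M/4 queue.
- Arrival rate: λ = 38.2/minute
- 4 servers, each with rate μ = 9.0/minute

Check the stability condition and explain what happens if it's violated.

Stability requires ρ = λ/(cμ) < 1
ρ = 38.2/(4 × 9.0) = 38.2/36.00 = 1.0611
Since 1.0611 ≥ 1, the system is UNSTABLE.
Need c > λ/μ = 38.2/9.0 = 4.24.
Minimum servers needed: c = 5.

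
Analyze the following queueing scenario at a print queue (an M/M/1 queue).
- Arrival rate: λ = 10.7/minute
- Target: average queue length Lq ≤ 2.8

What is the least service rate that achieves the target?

For M/M/1: Lq = λ²/(μ(μ-λ))
Need Lq ≤ 2.8, i.e. μ(μ-λ) ≥ λ²/2.8
μ² - 10.7μ - 114.49/2.8 ≥ 0  →  μ² - 10.7μ - 40.889286 ≥ 0
Quadratic formula (positive root): μ = [λ + √(λ² + 4×40.889286)]/2
Discriminant: 114.49 + 4×40.889286 = 278.0471, √278.0471 = 16.6747
μ ≥ (10.7 + 16.6747)/2 = 13.6874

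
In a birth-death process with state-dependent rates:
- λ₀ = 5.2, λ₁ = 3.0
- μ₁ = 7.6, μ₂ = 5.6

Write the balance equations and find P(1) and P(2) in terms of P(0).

Balance equations:
State 0: λ₀P₀ = μ₁P₁ → P₁ = (λ₀/μ₁)P₀ = (5.2/7.6)P₀ = 0.6842P₀
State 1: P₂ = (λ₀λ₁)/(μ₁μ₂)P₀ = (5.2×3.0)/(7.6×5.6)P₀ = 0.3665P₀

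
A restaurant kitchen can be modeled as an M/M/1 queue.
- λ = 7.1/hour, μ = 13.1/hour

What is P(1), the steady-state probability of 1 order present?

ρ = λ/μ = 7.1/13.1 = 0.5420
P(n) = (1-ρ)ρⁿ
P(1) = (1-0.5420) × 0.5420^1
P(1) = 0.4580 × 0.5420
P(1) = 0.2482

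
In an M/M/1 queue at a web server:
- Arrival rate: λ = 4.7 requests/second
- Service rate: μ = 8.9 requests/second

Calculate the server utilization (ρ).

Server utilization: ρ = λ/μ
ρ = 4.7/8.9 = 0.5281
The server is busy 52.81% of the time.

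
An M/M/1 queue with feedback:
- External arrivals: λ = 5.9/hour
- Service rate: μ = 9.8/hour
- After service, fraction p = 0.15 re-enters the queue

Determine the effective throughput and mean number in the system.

Effective arrival rate: λ_eff = λ/(1-p) = 5.9/(1-0.15) = 5.9/0.85 = 6.941176
ρ = λ_eff/μ = 6.941176/9.8 = 0.708283
L = ρ/(1-ρ) = 0.708283/(1-0.708283) = 2.4280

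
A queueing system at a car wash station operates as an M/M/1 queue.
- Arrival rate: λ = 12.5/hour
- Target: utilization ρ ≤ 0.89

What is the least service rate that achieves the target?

ρ = λ/μ, so μ = λ/ρ
μ ≥ 12.5/0.89 = 14.0449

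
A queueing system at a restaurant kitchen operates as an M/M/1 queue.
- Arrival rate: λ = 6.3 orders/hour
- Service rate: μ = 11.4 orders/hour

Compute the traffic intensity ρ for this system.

Server utilization: ρ = λ/μ
ρ = 6.3/11.4 = 0.5526
The server is busy 55.26% of the time.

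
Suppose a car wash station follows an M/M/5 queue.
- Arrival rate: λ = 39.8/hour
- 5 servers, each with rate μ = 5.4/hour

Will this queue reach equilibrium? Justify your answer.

Stability requires ρ = λ/(cμ) < 1
ρ = 39.8/(5 × 5.4) = 39.8/27.00 = 1.4741
Since 1.4741 ≥ 1, the system is UNSTABLE.
Need c > λ/μ = 39.8/5.4 = 7.37.
Minimum servers needed: c = 8.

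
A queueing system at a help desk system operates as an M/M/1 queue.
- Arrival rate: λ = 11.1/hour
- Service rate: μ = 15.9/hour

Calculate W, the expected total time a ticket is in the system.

First, compute utilization: ρ = λ/μ = 11.1/15.9 = 0.6981
For M/M/1: W = 1/(μ-λ)
W = 1/(15.9-11.1) = 1/4.80
W = 0.2083 hours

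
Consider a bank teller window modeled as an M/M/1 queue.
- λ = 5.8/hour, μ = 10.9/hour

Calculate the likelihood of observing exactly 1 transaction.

ρ = λ/μ = 5.8/10.9 = 0.5321
P(n) = (1-ρ)ρⁿ
P(1) = (1-0.5321) × 0.5321^1
P(1) = 0.4679 × 0.5321
P(1) = 0.2490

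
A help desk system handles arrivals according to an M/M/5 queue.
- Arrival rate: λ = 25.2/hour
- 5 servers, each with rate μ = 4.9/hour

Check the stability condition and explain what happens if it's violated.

Stability requires ρ = λ/(cμ) < 1
ρ = 25.2/(5 × 4.9) = 25.2/24.50 = 1.0286
Since 1.0286 ≥ 1, the system is UNSTABLE.
Need c > λ/μ = 25.2/4.9 = 5.14.
Minimum servers needed: c = 6.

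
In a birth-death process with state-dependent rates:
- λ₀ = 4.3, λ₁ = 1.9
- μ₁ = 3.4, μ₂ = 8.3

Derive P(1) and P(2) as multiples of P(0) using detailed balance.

Balance equations:
State 0: λ₀P₀ = μ₁P₁ → P₁ = (λ₀/μ₁)P₀ = (4.3/3.4)P₀ = 1.2647P₀
State 1: P₂ = (λ₀λ₁)/(μ₁μ₂)P₀ = (4.3×1.9)/(3.4×8.3)P₀ = 0.2895P₀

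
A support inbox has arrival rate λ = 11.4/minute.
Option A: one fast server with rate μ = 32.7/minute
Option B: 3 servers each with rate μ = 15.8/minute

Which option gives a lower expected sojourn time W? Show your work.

Option A: single server μ = 32.7 (M/M/1)
  ρ_A = 11.4/32.7 = 0.3486
  W_A = 1/(μ-λ) = 1/(32.7-11.4) = 1/21.30 = 0.04695

Option B: 3 servers μ = 15.8 (M/M/3)
  ρ_B = λ/(cμ) = 11.4/(3×15.8) = 0.2405
  Offered load a = λ/μ = cρ = 11.4/15.8 = 0.7215
  P₀ = [ Σₙ₌₀^2 aⁿ/n! + a^3/(3!(1-ρ)) ]⁻¹
  Σ = a^0/0! + a^1/1! + a^2/2! = 1.0000 + 0.7215 + 0.2603 = 1.9818
  a^3/(3!(1-ρ)) = 0.37562/(6 × 0.75949) = 0.08243
  P₀ = 1/(1.9818 + 0.08243) = 0.4844
  Lq = P₀·a^3·ρ / (3!(1-ρ)²) = 0.4844 × 0.3756 × 0.2405 / (6 × 0.5768) = 0.01264
  Wq_B = Lq/λ = 0.01264/11.4 = 0.001109
  W_B = Wq_B + 1/μ = 0.001109 + 0.06329 = 0.06440

Since W_A = 0.04695 < W_B = 0.06440, Option A (single fast server) has the shorter time in system.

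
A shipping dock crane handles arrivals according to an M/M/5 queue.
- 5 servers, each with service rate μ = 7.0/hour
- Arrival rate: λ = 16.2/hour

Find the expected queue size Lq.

Traffic intensity: ρ = λ/(cμ) = 16.2/(5×7.0) = 0.4629
Since ρ = 0.4629 < 1, system is stable.
Offered load a = λ/μ = cρ = 16.2/7.0 = 2.3143
P₀ = [ Σₙ₌₀^4 aⁿ/n! + a^5/(5!(1-ρ)) ]⁻¹
Σ = a^0/0! + a^1/1! + a^2/2! + a^3/3! + a^4/4! = 1.00000 + 2.31429 + 2.67796 + 2.06585 + 1.19524 = 9.2533
a^5/(5!(1-ρ)) = 66.3873/(120 × 0.537143) = 1.0299
P₀ = 1/(9.2533 + 1.0299) = 0.09725
Lq = P₀·a^5·ρ / (5!(1-ρ)²) = 0.097245 × 66.3873 × 0.46286 / (120 × 0.28852) = 0.08631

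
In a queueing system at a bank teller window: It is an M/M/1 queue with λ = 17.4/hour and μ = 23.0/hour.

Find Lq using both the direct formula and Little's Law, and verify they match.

Method 1 (direct): Lq = λ²/(μ(μ-λ)) = 302.76/(23.0 × 5.60) = 2.3506

Method 2 (Little's Law):
W = 1/(μ-λ) = 1/5.60 = 0.17857
Wq = W - 1/μ = 0.17857 - 0.043478 = 0.13509
Lq = λWq = 17.4 × 0.13509 = 2.3506 ✔ (matches Method 1)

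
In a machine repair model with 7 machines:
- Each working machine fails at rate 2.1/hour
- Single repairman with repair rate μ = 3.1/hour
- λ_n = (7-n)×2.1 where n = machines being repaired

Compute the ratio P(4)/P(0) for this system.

P(4)/P(0) = ∏_{i=0}^{4-1} λ_i/μ_{i+1}
= (7-0)×2.1/3.1 × (7-1)×2.1/3.1 × (7-2)×2.1/3.1 × (7-3)×2.1/3.1
= 176.8926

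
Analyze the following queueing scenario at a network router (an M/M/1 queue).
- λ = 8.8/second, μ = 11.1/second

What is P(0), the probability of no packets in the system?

ρ = λ/μ = 8.8/11.1 = 0.7928
P(0) = 1 - ρ = 1 - 0.7928 = 0.2072
The server is idle 20.72% of the time.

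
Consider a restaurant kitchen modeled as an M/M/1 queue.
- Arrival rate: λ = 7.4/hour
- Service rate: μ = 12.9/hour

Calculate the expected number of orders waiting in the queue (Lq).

ρ = λ/μ = 7.4/12.9 = 0.5736
For M/M/1: Lq = λ²/(μ(μ-λ))
Lq = 54.76/(12.9 × 5.50)
Lq = 0.7718 orders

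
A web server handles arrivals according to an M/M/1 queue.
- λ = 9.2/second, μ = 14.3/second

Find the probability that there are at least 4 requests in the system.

ρ = λ/μ = 9.2/14.3 = 0.64336
P(N ≥ n) = ρⁿ
P(N ≥ 4) = 0.64336^4
P(N ≥ 4) = 0.1713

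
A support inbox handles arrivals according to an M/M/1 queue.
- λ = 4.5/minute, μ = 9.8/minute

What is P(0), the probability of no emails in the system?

ρ = λ/μ = 4.5/9.8 = 0.4592
P(0) = 1 - ρ = 1 - 0.4592 = 0.5408
The server is idle 54.08% of the time.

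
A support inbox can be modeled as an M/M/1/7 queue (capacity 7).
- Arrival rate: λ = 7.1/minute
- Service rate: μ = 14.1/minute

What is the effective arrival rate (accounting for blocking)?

ρ = λ/μ = 7.1/14.1 = 0.50355
P₀ = (1-ρ)/(1-ρ^(K+1)) = (1-0.50355)/(1-0.50355^8) = 0.49645/0.99587 = 0.4985
P_K = P₀×ρ^K = 0.4985 × 0.50355^7 = 0.4985 × 0.008209 = 0.004092
λ_eff = λ(1-P_K) = 7.1 × (1 - 0.004092) = 7.1 × 0.9959 = 7.0709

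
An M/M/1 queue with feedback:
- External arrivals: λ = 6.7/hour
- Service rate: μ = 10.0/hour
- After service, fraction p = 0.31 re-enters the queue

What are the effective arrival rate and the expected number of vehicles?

Effective arrival rate: λ_eff = λ/(1-p) = 6.7/(1-0.31) = 6.7/0.69 = 9.710145
ρ = λ_eff/μ = 9.710145/10.0 = 0.9710145
L = ρ/(1-ρ) = 0.9710145/(1-0.9710145) = 33.5000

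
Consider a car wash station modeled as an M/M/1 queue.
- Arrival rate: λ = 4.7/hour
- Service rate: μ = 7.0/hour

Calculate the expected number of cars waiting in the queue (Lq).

ρ = λ/μ = 4.7/7.0 = 0.6714
For M/M/1: Lq = λ²/(μ(μ-λ))
Lq = 22.09/(7.0 × 2.30)
Lq = 1.3720 cars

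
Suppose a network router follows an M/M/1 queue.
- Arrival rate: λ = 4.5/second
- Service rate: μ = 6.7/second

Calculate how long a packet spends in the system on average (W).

First, compute utilization: ρ = λ/μ = 4.5/6.7 = 0.6716
For M/M/1: W = 1/(μ-λ)
W = 1/(6.7-4.5) = 1/2.20
W = 0.4545 seconds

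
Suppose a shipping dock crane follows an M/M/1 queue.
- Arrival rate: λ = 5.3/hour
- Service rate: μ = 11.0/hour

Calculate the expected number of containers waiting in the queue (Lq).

ρ = λ/μ = 5.3/11.0 = 0.4818
For M/M/1: Lq = λ²/(μ(μ-λ))
Lq = 28.09/(11.0 × 5.70)
Lq = 0.4480 containers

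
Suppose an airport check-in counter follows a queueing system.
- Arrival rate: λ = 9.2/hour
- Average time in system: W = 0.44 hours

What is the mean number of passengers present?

Little's Law: L = λW
L = 9.2 × 0.44 = 4.0480 passengers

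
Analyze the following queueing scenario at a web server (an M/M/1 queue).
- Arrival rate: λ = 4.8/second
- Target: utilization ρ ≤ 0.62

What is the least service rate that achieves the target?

ρ = λ/μ, so μ = λ/ρ
μ ≥ 4.8/0.62 = 7.7419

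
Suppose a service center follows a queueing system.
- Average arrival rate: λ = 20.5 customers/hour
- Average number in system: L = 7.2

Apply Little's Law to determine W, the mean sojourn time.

Little's Law: L = λW, so W = L/λ
W = 7.2/20.5 = 0.3512 hours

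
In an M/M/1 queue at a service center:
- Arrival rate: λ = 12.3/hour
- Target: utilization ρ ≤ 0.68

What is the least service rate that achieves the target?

ρ = λ/μ, so μ = λ/ρ
μ ≥ 12.3/0.68 = 18.0882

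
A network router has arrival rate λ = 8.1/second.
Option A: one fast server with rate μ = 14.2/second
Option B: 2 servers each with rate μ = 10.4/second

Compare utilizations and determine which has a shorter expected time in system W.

Option A: single server μ = 14.2 (M/M/1)
  ρ_A = 8.1/14.2 = 0.5704
  W_A = 1/(μ-λ) = 1/(14.2-8.1) = 1/6.10 = 0.1639

Option B: 2 servers μ = 10.4 (M/M/2)
  ρ_B = λ/(cμ) = 8.1/(2×10.4) = 0.3894
  Offered load a = λ/μ = cρ = 8.1/10.4 = 0.7788
  P₀ = [ Σₙ₌₀^1 aⁿ/n! + a^2/(2!(1-ρ)) ]⁻¹
  Σ = a^0/0! + a^1/1! = 1.0000 + 0.7788 = 1.7788
  a^2/(2!(1-ρ)) = 0.6066/(2 × 0.6106) = 0.4967
  P₀ = 1/(1.77885 + 0.496744) = 0.4394
  Lq = P₀·a^2·ρ / (2!(1-ρ)²) = 0.4394 × 0.6066 × 0.3894 / (2 × 0.3728) = 0.1392
  Wq_B = Lq/λ = 0.1392/8.1 = 0.01719
  W_B = Wq_B + 1/μ = 0.01719 + 0.09615 = 0.1133

Since W_B = 0.1133 < W_A = 0.1639, Option B (multiple servers) has the shorter time in system.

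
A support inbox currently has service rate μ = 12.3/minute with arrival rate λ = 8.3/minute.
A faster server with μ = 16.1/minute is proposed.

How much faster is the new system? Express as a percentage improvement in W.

System 1: ρ₁ = 8.3/12.3 = 0.6748, W₁ = 1/(12.3-8.3) = 0.2500
System 2: ρ₂ = 8.3/16.1 = 0.5155, W₂ = 1/(16.1-8.3) = 0.1282
Improvement: (W₁-W₂)/W₁ = (0.2500-0.1282)/0.2500 = 48.72%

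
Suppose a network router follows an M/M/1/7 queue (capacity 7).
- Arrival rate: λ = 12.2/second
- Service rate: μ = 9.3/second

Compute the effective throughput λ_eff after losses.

ρ = λ/μ = 12.2/9.3 = 1.31183
P₀ = (1-ρ)/(1-ρ^(K+1)) = (1-1.31183)/(1-1.31183^8) = -0.3118/-7.7704 = 0.04013
P_K = P₀×ρ^K = 0.04013 × 1.31183^7 = 0.04013 × 6.6856 = 0.2683
λ_eff = λ(1-P_K) = 12.2 × (1 - 0.268296) = 12.2 × 0.731704 = 8.9268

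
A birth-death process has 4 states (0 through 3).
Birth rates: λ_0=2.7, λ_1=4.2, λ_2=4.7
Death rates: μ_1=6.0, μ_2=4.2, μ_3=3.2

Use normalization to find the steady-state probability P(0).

Ratios P(n)/P(0) = (λ₀···λₙ₋₁)/(μ₁···μₙ):
P(1)/P(0) = (2.7)/(6.0) = 0.4500
P(2)/P(0) = (2.7×4.2)/(6.0×4.2) = 0.4500
P(3)/P(0) = (2.7×4.2×4.7)/(6.0×4.2×3.2) = 0.6609

Normalization: ∑ P(n) = 1
P(0) × (1.0000 + 0.4500 + 0.4500 + 0.6609) = 1
P(0) × 2.5609 = 1
P(0) = 1/2.5609 = 0.3905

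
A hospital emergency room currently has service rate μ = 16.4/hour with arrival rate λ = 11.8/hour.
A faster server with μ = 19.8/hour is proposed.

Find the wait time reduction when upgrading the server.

System 1: ρ₁ = 11.8/16.4 = 0.7195, W₁ = 1/(16.4-11.8) = 0.2174
System 2: ρ₂ = 11.8/19.8 = 0.5960, W₂ = 1/(19.8-11.8) = 0.1250
Improvement: (W₁-W₂)/W₁ = (0.2174-0.1250)/0.2174 = 42.50%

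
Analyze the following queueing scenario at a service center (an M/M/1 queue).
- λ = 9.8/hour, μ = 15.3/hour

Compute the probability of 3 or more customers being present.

ρ = λ/μ = 9.8/15.3 = 0.6405
P(N ≥ n) = ρⁿ
P(N ≥ 3) = 0.6405^3
P(N ≥ 3) = 0.2628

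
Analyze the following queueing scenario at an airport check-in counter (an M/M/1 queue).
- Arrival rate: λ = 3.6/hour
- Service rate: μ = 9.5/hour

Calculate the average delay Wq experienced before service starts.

First, compute utilization: ρ = λ/μ = 3.6/9.5 = 0.3789
For M/M/1: Wq = λ/(μ(μ-λ))
Wq = 3.6/(9.5 × (9.5-3.6))
Wq = 3.6/(9.5 × 5.90)
Wq = 0.06423 hours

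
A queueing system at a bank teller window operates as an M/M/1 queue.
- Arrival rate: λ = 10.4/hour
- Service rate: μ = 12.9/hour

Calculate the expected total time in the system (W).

First, compute utilization: ρ = λ/μ = 10.4/12.9 = 0.8062
For M/M/1: W = 1/(μ-λ)
W = 1/(12.9-10.4) = 1/2.50
W = 0.4000 hours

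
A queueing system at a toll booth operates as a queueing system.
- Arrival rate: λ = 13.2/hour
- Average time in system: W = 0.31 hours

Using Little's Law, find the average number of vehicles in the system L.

Little's Law: L = λW
L = 13.2 × 0.31 = 4.0920 vehicles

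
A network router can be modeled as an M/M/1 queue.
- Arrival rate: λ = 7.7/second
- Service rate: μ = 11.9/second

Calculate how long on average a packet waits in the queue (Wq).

First, compute utilization: ρ = λ/μ = 7.7/11.9 = 0.6471
For M/M/1: Wq = λ/(μ(μ-λ))
Wq = 7.7/(11.9 × (11.9-7.7))
Wq = 7.7/(11.9 × 4.20)
Wq = 0.1541 seconds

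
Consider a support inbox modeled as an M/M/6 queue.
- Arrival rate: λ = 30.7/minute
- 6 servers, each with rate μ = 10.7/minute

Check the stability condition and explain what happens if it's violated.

Stability requires ρ = λ/(cμ) < 1
ρ = 30.7/(6 × 10.7) = 30.7/64.20 = 0.4782
Since 0.4782 < 1, the system is STABLE.
The servers are busy 47.82% of the time.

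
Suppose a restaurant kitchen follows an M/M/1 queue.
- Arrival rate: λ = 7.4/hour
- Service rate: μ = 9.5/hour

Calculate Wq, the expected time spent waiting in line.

First, compute utilization: ρ = λ/μ = 7.4/9.5 = 0.7789
For M/M/1: Wq = λ/(μ(μ-λ))
Wq = 7.4/(9.5 × (9.5-7.4))
Wq = 7.4/(9.5 × 2.10)
Wq = 0.3709 hours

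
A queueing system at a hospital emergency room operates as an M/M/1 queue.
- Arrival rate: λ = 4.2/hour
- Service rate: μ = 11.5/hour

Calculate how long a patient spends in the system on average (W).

First, compute utilization: ρ = λ/μ = 4.2/11.5 = 0.3652
For M/M/1: W = 1/(μ-λ)
W = 1/(11.5-4.2) = 1/7.30
W = 0.1370 hours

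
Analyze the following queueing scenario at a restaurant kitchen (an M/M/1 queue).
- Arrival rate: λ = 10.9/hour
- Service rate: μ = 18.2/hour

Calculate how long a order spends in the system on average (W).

First, compute utilization: ρ = λ/μ = 10.9/18.2 = 0.5989
For M/M/1: W = 1/(μ-λ)
W = 1/(18.2-10.9) = 1/7.30
W = 0.1370 hours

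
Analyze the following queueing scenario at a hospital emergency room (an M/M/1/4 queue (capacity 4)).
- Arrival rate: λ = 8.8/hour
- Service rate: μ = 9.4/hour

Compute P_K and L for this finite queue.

ρ = λ/μ = 8.8/9.4 = 0.93617
P₀ = (1-ρ)/(1-ρ^(K+1)) = (1-0.93617)/(1-0.93617^5) = 0.06383/0.2809 = 0.2272
P_K = P₀×ρ^K = 0.2272 × 0.93617^4 = 0.2272 × 0.7681 = 0.1745
Blocking probability P_4 = 0.1745 (17.45%)
L = ρ[1 - (K+1)ρ^K + Kρ^(K+1)] / [(1-ρ)(1-ρ^(K+1))]
L = 0.93617 × (1 - 5×0.768102 + 4×0.719074) / ((1 - 0.93617) × (1 - 0.719074)) = 1.8683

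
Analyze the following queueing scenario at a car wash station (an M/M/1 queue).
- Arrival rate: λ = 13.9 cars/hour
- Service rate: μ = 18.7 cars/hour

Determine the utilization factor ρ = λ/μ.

Server utilization: ρ = λ/μ
ρ = 13.9/18.7 = 0.7433
The server is busy 74.33% of the time.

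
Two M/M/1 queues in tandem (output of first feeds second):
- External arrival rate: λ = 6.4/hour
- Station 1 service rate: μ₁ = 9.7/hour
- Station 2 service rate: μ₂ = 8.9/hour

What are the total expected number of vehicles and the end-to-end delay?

By Jackson's theorem, each station behaves as independent M/M/1.
Station 1: ρ₁ = 6.4/9.7 = 0.6598, L₁ = ρ₁/(1-ρ₁) = λ/(μ₁-λ) = 6.4/3.30 = 1.9394
Station 2: ρ₂ = 6.4/8.9 = 0.7191, L₂ = ρ₂/(1-ρ₂) = λ/(μ₂-λ) = 6.4/2.50 = 2.5600
Total: L = L₁ + L₂ = 1.9394 + 2.5600 = 4.4994
W = L/λ = 4.4994/6.4 = 0.7030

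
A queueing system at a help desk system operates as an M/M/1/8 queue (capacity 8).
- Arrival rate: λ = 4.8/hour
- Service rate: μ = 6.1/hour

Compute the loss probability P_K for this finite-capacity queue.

ρ = λ/μ = 4.8/6.1 = 0.78689
P₀ = (1-ρ)/(1-ρ^(K+1)) = (1-0.78689)/(1-0.78689^9) = 0.2131/0.8843 = 0.2410
P_K = P₀×ρ^K = 0.240985 × 0.78689^8 = 0.240985 × 0.146998 = 0.03542
Blocking probability = 3.54%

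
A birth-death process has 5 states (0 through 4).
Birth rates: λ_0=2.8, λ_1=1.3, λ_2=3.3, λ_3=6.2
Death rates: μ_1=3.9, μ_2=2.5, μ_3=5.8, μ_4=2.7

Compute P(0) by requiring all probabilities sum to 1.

Ratios P(n)/P(0) = (λ₀···λₙ₋₁)/(μ₁···μₙ):
P(1)/P(0) = (2.8)/(3.9) = 0.71795
P(2)/P(0) = (2.8×1.3)/(3.9×2.5) = 0.37333
P(3)/P(0) = (2.8×1.3×3.3)/(3.9×2.5×5.8) = 0.21241
P(4)/P(0) = (2.8×1.3×3.3×6.2)/(3.9×2.5×5.8×2.7) = 0.48777

Normalization: ∑ P(n) = 1
P(0) × (1.0000 + 0.71795 + 0.37333 + 0.21241 + 0.48777) = 1
P(0) × 2.7915 = 1
P(0) = 1/2.7915 = 0.3582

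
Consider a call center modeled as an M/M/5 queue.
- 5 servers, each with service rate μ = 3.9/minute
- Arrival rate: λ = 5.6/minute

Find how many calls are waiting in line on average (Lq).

Traffic intensity: ρ = λ/(cμ) = 5.6/(5×3.9) = 0.2872
Since ρ = 0.2872 < 1, system is stable.
Offered load a = λ/μ = cρ = 5.6/3.9 = 1.4359
P₀ = [ Σₙ₌₀^4 aⁿ/n! + a^5/(5!(1-ρ)) ]⁻¹
Σ = a^0/0! + a^1/1! + a^2/2! + a^3/3! + a^4/4! = 1.0000 + 1.4359 + 1.0309 + 0.4934 + 0.1771 = 4.1373
a^5/(5!(1-ρ)) = 6.1040/(120 × 0.7128) = 0.07136
P₀ = 1/(4.1373 + 0.07136) = 0.2376
Lq = P₀·a^5·ρ / (5!(1-ρ)²) = 0.2376 × 6.1040 × 0.2872 / (120 × 0.5081) = 0.006831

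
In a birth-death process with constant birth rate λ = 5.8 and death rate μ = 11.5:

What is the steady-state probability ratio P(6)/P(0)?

For constant rates: P(n)/P(0) = (λ/μ)^n
P(6)/P(0) = (5.8/11.5)^6 = 0.50435^6 = 0.01646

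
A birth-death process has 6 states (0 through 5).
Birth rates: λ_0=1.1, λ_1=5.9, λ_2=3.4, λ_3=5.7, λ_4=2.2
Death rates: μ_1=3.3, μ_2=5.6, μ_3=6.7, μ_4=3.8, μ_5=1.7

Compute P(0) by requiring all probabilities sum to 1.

Ratios P(n)/P(0) = (λ₀···λₙ₋₁)/(μ₁···μₙ):
P(1)/P(0) = (1.1)/(3.3) = 0.33333
P(2)/P(0) = (1.1×5.9)/(3.3×5.6) = 0.35119
P(3)/P(0) = (1.1×5.9×3.4)/(3.3×5.6×6.7) = 0.17822
P(4)/P(0) = (1.1×5.9×3.4×5.7)/(3.3×5.6×6.7×3.8) = 0.26732
P(5)/P(0) = (1.1×5.9×3.4×5.7×2.2)/(3.3×5.6×6.7×3.8×1.7) = 0.34595

Normalization: ∑ P(n) = 1
P(0) × (1.0000 + 0.33333 + 0.35119 + 0.17822 + 0.26732 + 0.34595) = 1
P(0) × 2.4760 = 1
P(0) = 1/2.4760 = 0.4039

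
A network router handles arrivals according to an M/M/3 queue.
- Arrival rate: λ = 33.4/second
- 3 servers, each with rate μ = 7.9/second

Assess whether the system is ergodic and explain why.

Stability requires ρ = λ/(cμ) < 1
ρ = 33.4/(3 × 7.9) = 33.4/23.70 = 1.4093
Since 1.4093 ≥ 1, the system is UNSTABLE.
Need c > λ/μ = 33.4/7.9 = 4.23.
Minimum servers needed: c = 5.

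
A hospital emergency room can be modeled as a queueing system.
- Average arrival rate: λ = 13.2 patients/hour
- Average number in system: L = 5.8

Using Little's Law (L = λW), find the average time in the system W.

Little's Law: L = λW, so W = L/λ
W = 5.8/13.2 = 0.4394 hours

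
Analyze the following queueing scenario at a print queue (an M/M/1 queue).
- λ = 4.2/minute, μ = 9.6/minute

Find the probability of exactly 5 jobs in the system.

ρ = λ/μ = 4.2/9.6 = 0.4375
P(n) = (1-ρ)ρⁿ
P(5) = (1-0.4375) × 0.4375^5
P(5) = 0.56250 × 0.016028
P(5) = 0.009016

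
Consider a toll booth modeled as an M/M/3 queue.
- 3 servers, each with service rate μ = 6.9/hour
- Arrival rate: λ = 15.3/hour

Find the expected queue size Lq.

Traffic intensity: ρ = λ/(cμ) = 15.3/(3×6.9) = 0.7391
Since ρ = 0.7391 < 1, system is stable.
Offered load a = λ/μ = cρ = 15.3/6.9 = 2.2174
P₀ = [ Σₙ₌₀^2 aⁿ/n! + a^3/(3!(1-ρ)) ]⁻¹
Σ = a^0/0! + a^1/1! + a^2/2! = 1.0000 + 2.2174 + 2.4584 = 5.6758
a^3/(3!(1-ρ)) = 10.9025/(6 × 0.26087) = 6.9655
P₀ = 1/(5.6758 + 6.9655) = 0.07911
Lq = P₀·a^3·ρ / (3!(1-ρ)²) = 0.079106 × 10.9025 × 0.73913 / (6 × 0.068053) = 1.5612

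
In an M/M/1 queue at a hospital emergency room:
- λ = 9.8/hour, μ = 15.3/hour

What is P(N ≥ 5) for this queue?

ρ = λ/μ = 9.8/15.3 = 0.6405
P(N ≥ n) = ρⁿ
P(N ≥ 5) = 0.6405^5
P(N ≥ 5) = 0.1078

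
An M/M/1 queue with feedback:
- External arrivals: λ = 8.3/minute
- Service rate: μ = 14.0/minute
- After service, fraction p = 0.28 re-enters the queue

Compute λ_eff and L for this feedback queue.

Effective arrival rate: λ_eff = λ/(1-p) = 8.3/(1-0.28) = 8.3/0.72 = 11.52778
ρ = λ_eff/μ = 11.52778/14.0 = 0.823413
L = ρ/(1-ρ) = 0.823413/(1-0.823413) = 4.6629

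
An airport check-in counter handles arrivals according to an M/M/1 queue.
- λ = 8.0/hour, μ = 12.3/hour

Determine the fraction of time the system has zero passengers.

ρ = λ/μ = 8.0/12.3 = 0.6504
P(0) = 1 - ρ = 1 - 0.6504 = 0.3496
The server is idle 34.96% of the time.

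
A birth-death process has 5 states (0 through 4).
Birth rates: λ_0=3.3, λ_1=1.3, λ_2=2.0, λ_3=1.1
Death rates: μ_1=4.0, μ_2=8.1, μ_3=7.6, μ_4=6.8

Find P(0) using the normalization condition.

Ratios P(n)/P(0) = (λ₀···λₙ₋₁)/(μ₁···μₙ):
P(1)/P(0) = (3.3)/(4.0) = 0.8250
P(2)/P(0) = (3.3×1.3)/(4.0×8.1) = 0.1324
P(3)/P(0) = (3.3×1.3×2.0)/(4.0×8.1×7.6) = 0.03484
P(4)/P(0) = (3.3×1.3×2.0×1.1)/(4.0×8.1×7.6×6.8) = 0.005637

Normalization: ∑ P(n) = 1
P(0) × (1.0000 + 0.8250 + 0.1324 + 0.03484 + 0.005637) = 1
P(0) × 1.9979 = 1
P(0) = 1/1.9979 = 0.5005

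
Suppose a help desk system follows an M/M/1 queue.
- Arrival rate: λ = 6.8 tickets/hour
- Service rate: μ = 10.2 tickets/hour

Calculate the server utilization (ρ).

Server utilization: ρ = λ/μ
ρ = 6.8/10.2 = 0.6667
The server is busy 66.67% of the time.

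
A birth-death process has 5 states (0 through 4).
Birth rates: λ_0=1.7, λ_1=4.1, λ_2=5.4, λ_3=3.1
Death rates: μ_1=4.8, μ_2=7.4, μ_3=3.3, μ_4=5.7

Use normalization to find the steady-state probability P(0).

Ratios P(n)/P(0) = (λ₀···λₙ₋₁)/(μ₁···μₙ):
P(1)/P(0) = (1.7)/(4.8) = 0.3542
P(2)/P(0) = (1.7×4.1)/(4.8×7.4) = 0.1962
P(3)/P(0) = (1.7×4.1×5.4)/(4.8×7.4×3.3) = 0.3211
P(4)/P(0) = (1.7×4.1×5.4×3.1)/(4.8×7.4×3.3×5.7) = 0.1746

Normalization: ∑ P(n) = 1
P(0) × (1.0000 + 0.3542 + 0.1962 + 0.3211 + 0.1746) = 1
P(0) × 2.0461 = 1
P(0) = 1/2.0461 = 0.4887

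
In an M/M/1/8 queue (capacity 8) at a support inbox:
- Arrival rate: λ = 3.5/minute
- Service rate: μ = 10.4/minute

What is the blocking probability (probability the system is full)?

ρ = λ/μ = 3.5/10.4 = 0.336538
P₀ = (1-ρ)/(1-ρ^(K+1)) = (1-0.336538)/(1-0.336538^9) = 0.66346/0.99994 = 0.6635
P_K = P₀×ρ^K = 0.66350 × 0.336538^8 = 0.66350 × 0.00016454 = 0.0001092
Blocking probability = 0.01092%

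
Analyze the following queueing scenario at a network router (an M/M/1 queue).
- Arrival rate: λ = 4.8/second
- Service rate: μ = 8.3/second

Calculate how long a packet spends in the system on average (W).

First, compute utilization: ρ = λ/μ = 4.8/8.3 = 0.5783
For M/M/1: W = 1/(μ-λ)
W = 1/(8.3-4.8) = 1/3.50
W = 0.2857 seconds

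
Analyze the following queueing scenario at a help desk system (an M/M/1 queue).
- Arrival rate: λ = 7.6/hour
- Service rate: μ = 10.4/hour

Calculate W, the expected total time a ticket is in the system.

First, compute utilization: ρ = λ/μ = 7.6/10.4 = 0.7308
For M/M/1: W = 1/(μ-λ)
W = 1/(10.4-7.6) = 1/2.80
W = 0.3571 hours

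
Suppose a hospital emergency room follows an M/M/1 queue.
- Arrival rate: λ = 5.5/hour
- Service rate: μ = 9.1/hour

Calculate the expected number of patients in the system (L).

ρ = λ/μ = 5.5/9.1 = 0.6044
For M/M/1: L = λ/(μ-λ)
L = 5.5/(9.1-5.5) = 5.5/3.60
L = 1.5278 patients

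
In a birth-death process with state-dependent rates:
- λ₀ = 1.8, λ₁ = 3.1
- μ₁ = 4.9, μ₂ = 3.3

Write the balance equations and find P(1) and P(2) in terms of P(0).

Balance equations:
State 0: λ₀P₀ = μ₁P₁ → P₁ = (λ₀/μ₁)P₀ = (1.8/4.9)P₀ = 0.3673P₀
State 1: P₂ = (λ₀λ₁)/(μ₁μ₂)P₀ = (1.8×3.1)/(4.9×3.3)P₀ = 0.3451P₀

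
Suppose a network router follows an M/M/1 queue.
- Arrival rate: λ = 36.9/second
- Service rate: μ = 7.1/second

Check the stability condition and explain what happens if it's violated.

Stability requires ρ = λ/(cμ) < 1
ρ = 36.9/(1 × 7.1) = 36.9/7.10 = 5.1972
Since 5.1972 ≥ 1, the system is UNSTABLE.
Queue grows without bound. Need μ > λ = 36.9.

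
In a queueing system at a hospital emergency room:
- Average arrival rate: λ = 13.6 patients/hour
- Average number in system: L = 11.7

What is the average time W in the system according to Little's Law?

Little's Law: L = λW, so W = L/λ
W = 11.7/13.6 = 0.8603 hours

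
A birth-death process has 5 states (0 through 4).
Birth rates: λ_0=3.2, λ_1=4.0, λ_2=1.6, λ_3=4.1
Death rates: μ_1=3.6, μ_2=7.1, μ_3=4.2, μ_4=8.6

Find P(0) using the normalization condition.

Ratios P(n)/P(0) = (λ₀···λₙ₋₁)/(μ₁···μₙ):
P(1)/P(0) = (3.2)/(3.6) = 0.88889
P(2)/P(0) = (3.2×4.0)/(3.6×7.1) = 0.50078
P(3)/P(0) = (3.2×4.0×1.6)/(3.6×7.1×4.2) = 0.19077
P(4)/P(0) = (3.2×4.0×1.6×4.1)/(3.6×7.1×4.2×8.6) = 0.090951

Normalization: ∑ P(n) = 1
P(0) × (1.0000 + 0.88889 + 0.50078 + 0.19077 + 0.090951) = 1
P(0) × 2.6714 = 1
P(0) = 1/2.6714 = 0.3743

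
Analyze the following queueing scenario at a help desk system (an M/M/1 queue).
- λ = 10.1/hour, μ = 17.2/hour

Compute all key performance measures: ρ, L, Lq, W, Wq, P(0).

Step 1: ρ = λ/μ = 10.1/17.2 = 0.5872
Step 2: L = λ/(μ-λ) = 10.1/7.10 = 1.4225
Step 3: Lq = λ²/(μ(μ-λ)) = 102.01/(17.2×7.10) = 0.8353
Step 4: W = 1/(μ-λ) = 1/7.10 = 0.140845
Step 5: Wq = λ/(μ(μ-λ)) = 10.1/(17.2×7.10) = 0.08271
Step 6: P(0) = 1-ρ = 0.4128
Verify: L = λW = 10.1×0.140845 = 1.4225 ✔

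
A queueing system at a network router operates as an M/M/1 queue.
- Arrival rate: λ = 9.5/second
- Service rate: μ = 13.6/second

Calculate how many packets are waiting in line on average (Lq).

ρ = λ/μ = 9.5/13.6 = 0.6985
For M/M/1: Lq = λ²/(μ(μ-λ))
Lq = 90.25/(13.6 × 4.10)
Lq = 1.6185 packets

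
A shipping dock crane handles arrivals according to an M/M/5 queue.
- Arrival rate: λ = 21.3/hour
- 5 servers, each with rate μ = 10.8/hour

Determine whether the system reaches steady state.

Stability requires ρ = λ/(cμ) < 1
ρ = 21.3/(5 × 10.8) = 21.3/54.00 = 0.3944
Since 0.3944 < 1, the system is STABLE.
The servers are busy 39.44% of the time.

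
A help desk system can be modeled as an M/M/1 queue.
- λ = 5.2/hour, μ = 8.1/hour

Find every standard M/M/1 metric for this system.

Step 1: ρ = λ/μ = 5.2/8.1 = 0.6420
Step 2: L = λ/(μ-λ) = 5.2/2.90 = 1.7931
Step 3: Lq = λ²/(μ(μ-λ)) = 27.04/(8.1×2.90) = 1.1511
Step 4: W = 1/(μ-λ) = 1/2.90 = 0.34483
Step 5: Wq = λ/(μ(μ-λ)) = 5.2/(8.1×2.90) = 0.2214
Step 6: P(0) = 1-ρ = 0.3580
Verify: L = λW = 5.2×0.34483 = 1.7931 ✔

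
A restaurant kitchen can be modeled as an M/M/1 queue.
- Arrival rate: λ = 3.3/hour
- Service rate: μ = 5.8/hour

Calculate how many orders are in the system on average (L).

ρ = λ/μ = 3.3/5.8 = 0.5690
For M/M/1: L = λ/(μ-λ)
L = 3.3/(5.8-3.3) = 3.3/2.50
L = 1.3200 orders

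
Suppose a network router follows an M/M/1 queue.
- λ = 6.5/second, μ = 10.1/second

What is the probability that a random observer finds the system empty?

ρ = λ/μ = 6.5/10.1 = 0.6436
P(0) = 1 - ρ = 1 - 0.6436 = 0.3564
The server is idle 35.64% of the time.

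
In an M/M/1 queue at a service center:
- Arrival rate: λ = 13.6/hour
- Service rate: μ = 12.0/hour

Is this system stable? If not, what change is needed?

Stability requires ρ = λ/(cμ) < 1
ρ = 13.6/(1 × 12.0) = 13.6/12.00 = 1.1333
Since 1.1333 ≥ 1, the system is UNSTABLE.
Queue grows without bound. Need μ > λ = 13.6.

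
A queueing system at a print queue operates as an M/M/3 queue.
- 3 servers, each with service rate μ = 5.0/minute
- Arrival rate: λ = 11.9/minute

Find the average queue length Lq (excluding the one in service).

Traffic intensity: ρ = λ/(cμ) = 11.9/(3×5.0) = 0.7933
Since ρ = 0.7933 < 1, system is stable.
Offered load a = λ/μ = cρ = 11.9/5.0 = 2.3800
P₀ = [ Σₙ₌₀^2 aⁿ/n! + a^3/(3!(1-ρ)) ]⁻¹
Σ = a^0/0! + a^1/1! + a^2/2! = 1.0000 + 2.3800 + 2.8322 = 6.2122
a^3/(3!(1-ρ)) = 13.4813/(6 × 0.206667) = 10.8720
P₀ = 1/(6.2122 + 10.8720) = 0.05853
Lq = P₀·a^3·ρ / (3!(1-ρ)²) = 0.058534 × 13.4813 × 0.79333 / (6 × 0.042711) = 2.4429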